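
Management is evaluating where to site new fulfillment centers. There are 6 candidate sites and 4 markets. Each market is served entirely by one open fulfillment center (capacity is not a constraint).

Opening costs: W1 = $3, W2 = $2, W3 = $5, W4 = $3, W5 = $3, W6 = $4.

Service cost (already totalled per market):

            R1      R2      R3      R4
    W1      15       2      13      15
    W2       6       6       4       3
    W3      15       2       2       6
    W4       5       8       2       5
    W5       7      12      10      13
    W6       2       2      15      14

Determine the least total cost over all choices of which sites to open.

Minimum total cost: 17

For any fixed open set, each market goes to its cheapest open site; total = fixed + service.
{W2, W6}: R1→W6 2, R2→W6 2, R3→W2 4, R4→W2 3. Service 11; fixed 6; total 17.
{W2, W4, W6}: R1→W6 2, R2→W6 2, R3→W4 2, R4→W2 3. Service 9; fixed 9; total 18.
{W4, W6}: service 11 + fixed 7 = 18
{W1, W2, W3, W4, W5, W6}: service 9 + fixed 20 = 29
No other subset beats 17.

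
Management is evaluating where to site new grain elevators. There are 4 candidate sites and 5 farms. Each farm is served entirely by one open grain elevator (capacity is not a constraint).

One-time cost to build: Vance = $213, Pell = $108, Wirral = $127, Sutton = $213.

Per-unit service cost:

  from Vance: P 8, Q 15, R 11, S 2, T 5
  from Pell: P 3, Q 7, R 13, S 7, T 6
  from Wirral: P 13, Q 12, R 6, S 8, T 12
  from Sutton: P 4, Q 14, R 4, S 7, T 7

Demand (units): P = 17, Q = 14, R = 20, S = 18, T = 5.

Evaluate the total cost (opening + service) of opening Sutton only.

Each farm is assigned to its cheapest site among the open ones.
{Sutton}: P→Sutton 4·17=68, Q→Sutton 14·14=196, R→Sutton 4·20=80, S→Sutton 7·18=126, T→Sutton 7·5=35. Service 505; fixed 213; total 718.

Total cost: 718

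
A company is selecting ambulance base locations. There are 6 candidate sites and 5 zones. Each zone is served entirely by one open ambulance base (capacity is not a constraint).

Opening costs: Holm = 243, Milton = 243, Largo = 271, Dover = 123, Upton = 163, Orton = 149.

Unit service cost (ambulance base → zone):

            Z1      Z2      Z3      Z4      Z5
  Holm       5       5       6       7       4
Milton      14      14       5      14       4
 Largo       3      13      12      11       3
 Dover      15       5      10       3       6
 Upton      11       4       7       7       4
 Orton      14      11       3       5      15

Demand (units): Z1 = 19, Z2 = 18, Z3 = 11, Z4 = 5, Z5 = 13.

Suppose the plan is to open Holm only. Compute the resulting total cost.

Each zone is assigned to its cheapest site among the open ones.
{Holm}: Z1→Holm 5·19=95, Z2→Holm 5·18=90, Z3→Holm 6·11=66, Z4→Holm 7·5=35, Z5→Holm 4·13=52. Service 338; fixed 243; total 581.

Total cost: 581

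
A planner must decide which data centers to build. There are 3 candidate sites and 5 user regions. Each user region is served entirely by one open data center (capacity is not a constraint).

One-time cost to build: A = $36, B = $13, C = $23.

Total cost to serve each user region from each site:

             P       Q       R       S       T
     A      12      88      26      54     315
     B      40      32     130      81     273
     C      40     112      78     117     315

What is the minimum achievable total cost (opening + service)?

Minimum total cost: 446

For any fixed open set, each user region goes to its cheapest open site; total = fixed + service.
{A, B}: P→A 12, Q→B 32, R→A 26, S→A 54, T→B 273. Service 397; fixed 49; total 446.
{A, B, C}: service 397 + fixed 72 = 469
{A}: service 495 + fixed 36 = 531
{B}: P→B 40, Q→B 32, R→B 130, S→B 81, T→B 273. Service 556; fixed 13; total 569.
(All 7 nonempty subsets were checked; A and B is lowest.)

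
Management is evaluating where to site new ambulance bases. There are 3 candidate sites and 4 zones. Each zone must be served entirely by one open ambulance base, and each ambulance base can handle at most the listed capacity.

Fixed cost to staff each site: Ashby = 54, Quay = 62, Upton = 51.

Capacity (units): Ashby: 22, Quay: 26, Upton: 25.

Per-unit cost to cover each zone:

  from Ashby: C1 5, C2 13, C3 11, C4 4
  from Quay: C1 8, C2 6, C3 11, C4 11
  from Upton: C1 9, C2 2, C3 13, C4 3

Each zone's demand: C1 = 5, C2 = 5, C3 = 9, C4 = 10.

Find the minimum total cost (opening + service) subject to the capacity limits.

Minimum total cost: 269

Open {Ashby, Upton}: C1→Ashby 5·5=25, C2→Upton 2·5=10, C3→Ashby 11·9=99, C4→Upton 3·10=30.
Loads: Ashby carries 14/22, Upton carries 15/25. Service 164; fixed 105; total 269.
Next best feasible plan costs 287.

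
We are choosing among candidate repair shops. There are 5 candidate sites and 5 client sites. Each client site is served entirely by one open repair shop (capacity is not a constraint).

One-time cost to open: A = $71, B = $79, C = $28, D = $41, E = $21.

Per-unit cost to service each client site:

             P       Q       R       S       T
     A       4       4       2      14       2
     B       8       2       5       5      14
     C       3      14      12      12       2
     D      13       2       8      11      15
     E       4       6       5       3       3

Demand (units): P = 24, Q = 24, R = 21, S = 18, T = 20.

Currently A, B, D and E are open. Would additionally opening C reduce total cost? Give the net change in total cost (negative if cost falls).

No — net change +4 (cost rises by 4).

Current service cost with {A, B, D, E}: 280.
Adding C: each client site re-picks its cheapest; new service cost 256, saving 24.
Extra fixed cost: 28. Net change = 28 − 24 = 4.
(Totals: 492 → 496.)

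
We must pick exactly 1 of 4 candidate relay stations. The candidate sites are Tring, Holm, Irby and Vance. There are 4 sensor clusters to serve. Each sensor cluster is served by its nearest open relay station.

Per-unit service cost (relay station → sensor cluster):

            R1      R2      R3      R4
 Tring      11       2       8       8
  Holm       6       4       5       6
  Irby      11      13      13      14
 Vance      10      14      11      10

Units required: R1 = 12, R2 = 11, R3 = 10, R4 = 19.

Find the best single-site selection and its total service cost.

With exactly 1 open, each sensor cluster uses its cheapest among the chosen.
{Holm}: R1→Holm 6·12=72, R2→Holm 4·11=44, R3→Holm 5·10=50, R4→Holm 6·19=114. Service cost 280.
{Tring}: service cost 386
{Vance}: service cost 574
Among all 4 size-1 choices, {Holm} is lowest.

Choose Holm only; total service cost 280.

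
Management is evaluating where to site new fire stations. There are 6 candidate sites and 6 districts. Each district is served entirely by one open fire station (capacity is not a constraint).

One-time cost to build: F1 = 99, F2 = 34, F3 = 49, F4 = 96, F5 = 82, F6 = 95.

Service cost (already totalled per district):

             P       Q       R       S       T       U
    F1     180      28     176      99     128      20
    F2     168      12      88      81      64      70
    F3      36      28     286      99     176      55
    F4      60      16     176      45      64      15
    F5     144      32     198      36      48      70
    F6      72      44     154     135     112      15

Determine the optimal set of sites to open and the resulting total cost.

Open F2 and F4; minimum total cost 414.

For any fixed open set, each district goes to its cheapest open site; total = fixed + service.
{F2, F4}: P→F4 60, Q→F2 12, R→F2 88, S→F4 45, T→F2 64, U→F4 15. Service 284; fixed 130; total 414.
{F2, F3}: service 336 + fixed 83 = 419
{F2, F3, F4}: service 260 + fixed 179 = 439
{F1, F2, F3, F4, F5, F6}: P→F3 36, Q→F2 12, R→F2 88, S→F5 36, T→F5 48, U→F4 15. Service 235; fixed 455; total 690.
No other subset beats 414.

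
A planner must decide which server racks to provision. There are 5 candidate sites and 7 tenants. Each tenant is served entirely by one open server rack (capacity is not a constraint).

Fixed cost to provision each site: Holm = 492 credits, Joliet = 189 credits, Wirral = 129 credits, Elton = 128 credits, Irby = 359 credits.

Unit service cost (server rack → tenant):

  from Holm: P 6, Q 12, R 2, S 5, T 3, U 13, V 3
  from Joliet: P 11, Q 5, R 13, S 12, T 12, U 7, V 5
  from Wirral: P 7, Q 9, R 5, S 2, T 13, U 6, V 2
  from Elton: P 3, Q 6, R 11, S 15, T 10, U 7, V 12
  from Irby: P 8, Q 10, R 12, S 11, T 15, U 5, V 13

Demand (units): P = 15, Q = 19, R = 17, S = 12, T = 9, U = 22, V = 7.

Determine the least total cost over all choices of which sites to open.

Minimum total cost: 761

For any fixed open set, each tenant goes to its cheapest open site; total = fixed + service.
{Wirral, Elton}: P→Elton 3·15=45, Q→Elton 6·19=114, R→Wirral 5·17=85, S→Wirral 2·12=24, T→Elton 10·9=90, U→Wirral 6·22=132, V→Wirral 2·7=14. Service 504; fixed 257; total 761.
{Wirral}: P→Wirral 7·15=105, Q→Wirral 9·19=171, R→Wirral 5·17=85, S→Wirral 2·12=24, T→Wirral 13·9=117, U→Wirral 6·22=132, V→Wirral 2·7=14. Service 648; fixed 129; total 777.
{Joliet, Wirral}: service 563 + fixed 318 = 881
{Holm, Joliet, Wirral, Elton, Irby}: service 349 + fixed 1297 = 1646
No other subset beats 761.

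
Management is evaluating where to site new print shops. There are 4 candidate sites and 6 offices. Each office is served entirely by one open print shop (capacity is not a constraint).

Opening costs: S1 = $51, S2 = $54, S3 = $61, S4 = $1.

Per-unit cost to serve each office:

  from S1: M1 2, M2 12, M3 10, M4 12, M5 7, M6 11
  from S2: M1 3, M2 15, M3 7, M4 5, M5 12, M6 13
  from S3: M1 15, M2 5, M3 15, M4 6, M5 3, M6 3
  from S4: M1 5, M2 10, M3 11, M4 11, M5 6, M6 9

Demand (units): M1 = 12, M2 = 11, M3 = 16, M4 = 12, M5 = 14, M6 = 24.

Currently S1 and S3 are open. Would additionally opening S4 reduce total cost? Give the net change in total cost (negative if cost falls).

No — net change +1 (cost rises by 1).

Current service cost with {S1, S3}: 425.
Adding S4: each office re-picks its cheapest; new service cost 425, saving 0.
Extra fixed cost: 1. Net change = 1 − 0 = 1.
(Totals: 537 → 538.)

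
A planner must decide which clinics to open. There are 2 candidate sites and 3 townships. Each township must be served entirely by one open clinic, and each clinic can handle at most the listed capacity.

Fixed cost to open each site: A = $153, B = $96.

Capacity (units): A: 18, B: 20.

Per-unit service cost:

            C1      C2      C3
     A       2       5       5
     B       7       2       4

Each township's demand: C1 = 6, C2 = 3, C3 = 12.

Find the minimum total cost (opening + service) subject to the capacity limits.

Minimum total cost: 315

Open {A, B}: C1→A 2·6=12, C2→B 2·3=6, C3→B 4·12=48.
Loads: A carries 6/18, B carries 15/20. Service 66; fixed 249; total 315.
Next best feasible plan costs 324.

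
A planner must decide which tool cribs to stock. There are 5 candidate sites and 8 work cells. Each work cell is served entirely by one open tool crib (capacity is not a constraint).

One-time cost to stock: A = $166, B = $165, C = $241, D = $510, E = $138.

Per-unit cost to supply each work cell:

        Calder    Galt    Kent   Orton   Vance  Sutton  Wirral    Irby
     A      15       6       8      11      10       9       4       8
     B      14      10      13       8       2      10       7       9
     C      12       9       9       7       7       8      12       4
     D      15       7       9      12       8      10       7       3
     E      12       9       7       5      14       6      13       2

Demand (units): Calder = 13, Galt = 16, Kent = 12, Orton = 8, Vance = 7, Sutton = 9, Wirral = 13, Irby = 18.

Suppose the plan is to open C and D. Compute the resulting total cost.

Each work cell is assigned to its cheapest site among the open ones.
{C, D}: Calder→C 12·13=156, Galt→D 7·16=112, Kent→C 9·12=108, Orton→C 7·8=56, Vance→C 7·7=49, Sutton→C 8·9=72, Wirral→D 7·13=91, Irby→D 3·18=54. Service 698; fixed 751; total 1449.

Total cost: 1449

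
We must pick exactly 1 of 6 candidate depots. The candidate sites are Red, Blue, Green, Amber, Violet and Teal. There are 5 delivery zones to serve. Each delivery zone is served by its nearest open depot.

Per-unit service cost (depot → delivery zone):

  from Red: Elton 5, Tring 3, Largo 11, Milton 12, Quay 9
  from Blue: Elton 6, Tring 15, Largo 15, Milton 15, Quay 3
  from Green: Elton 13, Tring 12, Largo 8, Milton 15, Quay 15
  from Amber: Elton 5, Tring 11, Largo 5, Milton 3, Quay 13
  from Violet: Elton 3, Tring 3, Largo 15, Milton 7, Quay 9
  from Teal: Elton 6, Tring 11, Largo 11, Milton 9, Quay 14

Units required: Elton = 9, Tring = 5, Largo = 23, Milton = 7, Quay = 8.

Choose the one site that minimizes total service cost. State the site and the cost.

With exactly 1 open, each delivery zone uses its cheapest among the chosen.
{Amber}: Elton→Amber 5·9=45, Tring→Amber 11·5=55, Largo→Amber 5·23=115, Milton→Amber 3·7=21, Quay→Amber 13·8=104. Service cost 340.
{Red}: service cost 469
{Violet}: service cost 508
Among all 6 size-1 choices, {Amber} is lowest.

Choose Amber only; total service cost 340.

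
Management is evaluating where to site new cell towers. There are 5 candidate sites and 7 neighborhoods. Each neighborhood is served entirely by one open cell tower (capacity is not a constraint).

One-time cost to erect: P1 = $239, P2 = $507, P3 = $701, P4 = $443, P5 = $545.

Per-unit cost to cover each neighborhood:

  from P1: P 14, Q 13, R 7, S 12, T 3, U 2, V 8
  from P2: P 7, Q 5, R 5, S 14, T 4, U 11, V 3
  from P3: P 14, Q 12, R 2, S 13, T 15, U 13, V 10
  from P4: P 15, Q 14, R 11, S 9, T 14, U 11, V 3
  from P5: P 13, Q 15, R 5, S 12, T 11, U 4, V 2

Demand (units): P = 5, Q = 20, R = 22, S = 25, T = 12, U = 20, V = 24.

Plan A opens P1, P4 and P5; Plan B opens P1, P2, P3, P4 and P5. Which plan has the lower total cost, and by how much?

Plan A is cheaper by 952.

Plan A: {P1, P4, P5}: P→P5 13·5=65, Q→P1 13·20=260, R→P5 5·22=110, S→P4 9·25=225, T→P1 3·12=36, U→P1 2·20=40, V→P5 2·24=48. Service 784; fixed 1227; total 2011.
Plan B: {P1, P2, P3, P4, P5}: P→P2 7·5=35, Q→P2 5·20=100, R→P3 2·22=44, S→P4 9·25=225, T→P1 3·12=36, U→P1 2·20=40, V→P5 2·24=48. Service 528; fixed 2435; total 2963.
Difference: |2011 − 2963| = 952.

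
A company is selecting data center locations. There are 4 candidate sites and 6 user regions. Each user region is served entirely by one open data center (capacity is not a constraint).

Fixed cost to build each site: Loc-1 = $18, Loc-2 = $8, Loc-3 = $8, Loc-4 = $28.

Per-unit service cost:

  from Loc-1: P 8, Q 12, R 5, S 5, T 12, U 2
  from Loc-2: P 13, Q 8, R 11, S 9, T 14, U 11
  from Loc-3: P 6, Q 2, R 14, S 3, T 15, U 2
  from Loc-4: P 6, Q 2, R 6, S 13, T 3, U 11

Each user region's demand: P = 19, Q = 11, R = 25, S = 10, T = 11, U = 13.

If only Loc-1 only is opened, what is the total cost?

Each user region is assigned to its cheapest site among the open ones.
{Loc-1}: P→Loc-1 8·19=152, Q→Loc-1 12·11=132, R→Loc-1 5·25=125, S→Loc-1 5·10=50, T→Loc-1 12·11=132, U→Loc-1 2·13=26. Service 617; fixed 18; total 635.

Total cost: 635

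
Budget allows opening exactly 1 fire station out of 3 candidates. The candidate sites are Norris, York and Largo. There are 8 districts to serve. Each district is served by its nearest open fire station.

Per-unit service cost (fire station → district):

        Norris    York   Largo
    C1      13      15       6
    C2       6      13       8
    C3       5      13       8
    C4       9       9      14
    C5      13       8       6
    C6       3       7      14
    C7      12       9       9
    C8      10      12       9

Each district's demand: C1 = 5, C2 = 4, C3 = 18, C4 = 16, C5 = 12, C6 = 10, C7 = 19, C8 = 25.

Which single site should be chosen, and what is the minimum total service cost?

With exactly 1 open, each district uses its cheapest among the chosen.
{Norris}: C1→Norris 13·5=65, C2→Norris 6·4=24, C3→Norris 5·18=90, C4→Norris 9·16=144, C5→Norris 13·12=156, C6→Norris 3·10=30, C7→Norris 12·19=228, C8→Norris 10·25=250. Service cost 987.
{Largo}: service cost 1038
{York}: service cost 1142
Among all 3 size-1 choices, {Norris} is lowest.

Choose Norris only; total service cost 987.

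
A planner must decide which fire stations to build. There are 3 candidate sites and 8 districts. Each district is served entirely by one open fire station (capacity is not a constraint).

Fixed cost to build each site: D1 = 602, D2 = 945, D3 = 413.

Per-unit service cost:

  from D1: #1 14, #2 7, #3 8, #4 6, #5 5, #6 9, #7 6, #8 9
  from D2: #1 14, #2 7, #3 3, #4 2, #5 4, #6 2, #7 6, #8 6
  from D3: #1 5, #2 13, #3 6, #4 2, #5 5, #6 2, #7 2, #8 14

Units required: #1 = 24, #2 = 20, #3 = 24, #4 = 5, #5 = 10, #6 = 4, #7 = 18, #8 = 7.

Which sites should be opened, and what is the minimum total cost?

For any fixed open set, each district goes to its cheapest open site; total = fixed + service.
{D3}: #1→D3 5·24=120, #2→D3 13·20=260, #3→D3 6·24=144, #4→D3 2·5=10, #5→D3 5·10=50, #6→D3 2·4=8, #7→D3 2·18=36, #8→D3 14·7=98. Service 726; fixed 413; total 1139.
{D1}: #1→D1 14·24=336, #2→D1 7·20=140, #3→D1 8·24=192, #4→D1 6·5=30, #5→D1 5·10=50, #6→D1 9·4=36, #7→D1 6·18=108, #8→D1 9·7=63. Service 955; fixed 602; total 1557.
{D1, D3}: service 571 + fixed 1015 = 1586
{D1, D2, D3}: #1→D3 5·24=120, #2→D1 7·20=140, #3→D2 3·24=72, #4→D2 2·5=10, #5→D2 4·10=40, #6→D2 2·4=8, #7→D3 2·18=36, #8→D2 6·7=42. Service 468; fixed 1960; total 2428.
No other subset beats 1139.

Open D3 only; minimum total cost 1139.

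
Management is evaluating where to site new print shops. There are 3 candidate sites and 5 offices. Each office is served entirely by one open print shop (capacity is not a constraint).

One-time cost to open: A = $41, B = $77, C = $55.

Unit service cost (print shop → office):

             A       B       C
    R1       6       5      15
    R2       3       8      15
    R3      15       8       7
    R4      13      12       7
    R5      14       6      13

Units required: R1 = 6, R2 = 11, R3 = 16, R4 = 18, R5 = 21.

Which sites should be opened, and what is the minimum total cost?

Open A, B and C; minimum total cost 600.

For any fixed open set, each office goes to its cheapest open site; total = fixed + service.
{A, B, C}: R1→B 5·6=30, R2→A 3·11=33, R3→C 7·16=112, R4→C 7·18=126, R5→B 6·21=126. Service 427; fixed 173; total 600.
{B, C}: service 482 + fixed 132 = 614
{A, B}: R1→B 5·6=30, R2→A 3·11=33, R3→B 8·16=128, R4→B 12·18=216, R5→B 6·21=126. Service 533; fixed 118; total 651.
{A}: R1→A 6·6=36, R2→A 3·11=33, R3→A 15·16=240, R4→A 13·18=234, R5→A 14·21=294. Service 837; fixed 41; total 878.
No other subset beats 600.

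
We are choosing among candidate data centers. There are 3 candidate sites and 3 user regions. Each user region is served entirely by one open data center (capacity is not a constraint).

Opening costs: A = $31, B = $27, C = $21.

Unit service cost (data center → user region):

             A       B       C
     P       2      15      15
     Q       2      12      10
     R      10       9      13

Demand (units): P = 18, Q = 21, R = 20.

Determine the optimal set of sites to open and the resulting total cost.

Open A only; minimum total cost 309.

For any fixed open set, each user region goes to its cheapest open site; total = fixed + service.
{A}: P→A 2·18=36, Q→A 2·21=42, R→A 10·20=200. Service 278; fixed 31; total 309.
{A, B}: service 258 + fixed 58 = 316
{A, C}: service 278 + fixed 52 = 330
{A, B, C}: P→A 2·18=36, Q→A 2·21=42, R→B 9·20=180. Service 258; fixed 79; total 337.
No other subset beats 309.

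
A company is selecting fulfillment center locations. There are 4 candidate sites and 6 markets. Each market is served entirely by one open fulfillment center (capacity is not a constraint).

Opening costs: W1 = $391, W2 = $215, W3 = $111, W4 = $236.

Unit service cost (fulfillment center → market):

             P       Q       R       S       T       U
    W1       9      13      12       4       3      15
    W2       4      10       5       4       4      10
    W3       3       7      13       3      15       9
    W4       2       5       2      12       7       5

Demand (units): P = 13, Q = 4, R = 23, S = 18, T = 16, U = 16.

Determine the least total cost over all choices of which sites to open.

Minimum total cost: 685

For any fixed open set, each market goes to its cheapest open site; total = fixed + service.
{W3, W4}: P→W4 2·13=26, Q→W4 5·4=20, R→W4 2·23=46, S→W3 3·18=54, T→W4 7·16=112, U→W4 5·16=80. Service 338; fixed 347; total 685.
{W2}: service 503 + fixed 215 = 718
{W4}: P→W4 2·13=26, Q→W4 5·4=20, R→W4 2·23=46, S→W4 12·18=216, T→W4 7·16=112, U→W4 5·16=80. Service 500; fixed 236; total 736.
{W1, W2, W3, W4}: service 274 + fixed 953 = 1227
No other subset beats 685.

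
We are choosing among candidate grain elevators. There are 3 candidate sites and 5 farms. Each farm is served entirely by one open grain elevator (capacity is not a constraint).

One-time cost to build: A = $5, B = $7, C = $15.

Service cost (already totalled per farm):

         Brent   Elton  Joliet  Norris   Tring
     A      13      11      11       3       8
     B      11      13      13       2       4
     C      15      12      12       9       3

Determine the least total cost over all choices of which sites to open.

For any fixed open set, each farm goes to its cheapest open site; total = fixed + service.
{B}: Brent→B 11, Elton→B 13, Joliet→B 13, Norris→B 2, Tring→B 4. Service 43; fixed 7; total 50.
{A}: service 46 + fixed 5 = 51
{A, B}: Brent→B 11, Elton→A 11, Joliet→A 11, Norris→B 2, Tring→B 4. Service 39; fixed 12; total 51.
{A, B, C}: Brent→B 11, Elton→A 11, Joliet→A 11, Norris→B 2, Tring→C 3. Service 38; fixed 27; total 65.
No other subset beats 50.

Minimum total cost: 50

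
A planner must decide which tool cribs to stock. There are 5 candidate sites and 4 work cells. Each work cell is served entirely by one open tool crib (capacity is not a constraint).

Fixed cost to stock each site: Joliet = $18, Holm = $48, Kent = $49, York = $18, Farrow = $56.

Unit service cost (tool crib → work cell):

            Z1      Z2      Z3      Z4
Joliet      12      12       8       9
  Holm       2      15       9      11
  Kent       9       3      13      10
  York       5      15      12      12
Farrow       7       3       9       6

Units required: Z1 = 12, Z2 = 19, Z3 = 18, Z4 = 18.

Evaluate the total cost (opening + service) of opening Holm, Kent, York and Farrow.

Each work cell is assigned to its cheapest site among the open ones.
{Holm, Kent, York, Farrow}: Z1→Holm 2·12=24, Z2→Kent 3·19=57, Z3→Holm 9·18=162, Z4→Farrow 6·18=108. Service 351; fixed 171; total 522.

Total cost: 522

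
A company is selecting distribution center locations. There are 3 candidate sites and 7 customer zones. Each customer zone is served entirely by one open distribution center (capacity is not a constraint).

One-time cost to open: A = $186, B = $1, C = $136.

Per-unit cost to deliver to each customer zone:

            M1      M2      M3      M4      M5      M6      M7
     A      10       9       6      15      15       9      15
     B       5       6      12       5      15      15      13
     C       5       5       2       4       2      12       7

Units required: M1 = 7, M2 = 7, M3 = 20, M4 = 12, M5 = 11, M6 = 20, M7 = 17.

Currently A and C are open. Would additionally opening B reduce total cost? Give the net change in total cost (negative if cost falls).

Current service cost with {A, C}: 479.
Adding B: each customer zone re-picks its cheapest; new service cost 479, saving 0.
Extra fixed cost: 1. Net change = 1 − 0 = 1.
(Totals: 801 → 802.)

No — net change +1 (cost rises by 1).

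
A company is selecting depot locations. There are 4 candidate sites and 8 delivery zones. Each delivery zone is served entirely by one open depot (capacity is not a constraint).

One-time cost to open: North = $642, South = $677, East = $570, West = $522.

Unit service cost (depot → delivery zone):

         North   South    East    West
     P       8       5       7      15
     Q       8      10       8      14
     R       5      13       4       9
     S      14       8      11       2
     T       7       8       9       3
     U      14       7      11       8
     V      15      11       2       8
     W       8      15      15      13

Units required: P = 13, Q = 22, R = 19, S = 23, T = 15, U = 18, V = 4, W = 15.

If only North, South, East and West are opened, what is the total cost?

Total cost: 3073

Each delivery zone is assigned to its cheapest site among the open ones.
{North, South, East, West}: P→South 5·13=65, Q→North 8·22=176, R→East 4·19=76, S→West 2·23=46, T→West 3·15=45, U→South 7·18=126, V→East 2·4=8, W→North 8·15=120. Service 662; fixed 2411; total 3073.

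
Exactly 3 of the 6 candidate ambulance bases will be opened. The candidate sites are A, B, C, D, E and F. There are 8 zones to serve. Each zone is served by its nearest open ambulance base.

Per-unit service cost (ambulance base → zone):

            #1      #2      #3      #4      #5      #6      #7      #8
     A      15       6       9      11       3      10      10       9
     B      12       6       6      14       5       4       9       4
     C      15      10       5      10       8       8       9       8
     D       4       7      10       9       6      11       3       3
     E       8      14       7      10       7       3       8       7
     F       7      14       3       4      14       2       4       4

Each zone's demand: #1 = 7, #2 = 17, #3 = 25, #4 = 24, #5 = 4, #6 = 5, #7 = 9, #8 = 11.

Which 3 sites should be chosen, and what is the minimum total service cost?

Choose A, D and F; total service cost 383.

With exactly 3 open, each zone uses its cheapest among the chosen.
{A, D, F}: #1→D 4·7=28, #2→A 6·17=102, #3→F 3·25=75, #4→F 4·24=96, #5→A 3·4=12, #6→F 2·5=10, #7→D 3·9=27, #8→D 3·11=33. Service cost 383.
{B, D, F}: service cost 391
{C, D, F}: service cost 412
Among all 20 size-3 choices, {A, D, F} is lowest.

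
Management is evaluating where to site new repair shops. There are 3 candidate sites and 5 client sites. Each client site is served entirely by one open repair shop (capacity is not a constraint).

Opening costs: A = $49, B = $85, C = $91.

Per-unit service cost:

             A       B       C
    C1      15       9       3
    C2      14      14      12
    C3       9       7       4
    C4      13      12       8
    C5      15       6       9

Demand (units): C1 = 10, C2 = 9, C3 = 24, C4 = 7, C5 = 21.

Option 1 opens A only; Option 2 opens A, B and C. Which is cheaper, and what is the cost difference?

Option 2 is cheaper by 306.

Option 1: {A}: C1→A 15·10=150, C2→A 14·9=126, C3→A 9·24=216, C4→A 13·7=91, C5→A 15·21=315. Service 898; fixed 49; total 947.
Option 2: {A, B, C}: C1→C 3·10=30, C2→C 12·9=108, C3→C 4·24=96, C4→C 8·7=56, C5→B 6·21=126. Service 416; fixed 225; total 641.
Difference: |947 − 641| = 306.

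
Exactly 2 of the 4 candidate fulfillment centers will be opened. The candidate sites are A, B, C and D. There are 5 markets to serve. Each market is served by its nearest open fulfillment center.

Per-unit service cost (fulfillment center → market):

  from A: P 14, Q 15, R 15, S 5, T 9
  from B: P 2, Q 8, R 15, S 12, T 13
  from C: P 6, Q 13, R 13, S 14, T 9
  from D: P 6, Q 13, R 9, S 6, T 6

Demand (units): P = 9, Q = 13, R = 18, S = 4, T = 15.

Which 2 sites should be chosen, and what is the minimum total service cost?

Choose B and D; total service cost 398.

With exactly 2 open, each market uses its cheapest among the chosen.
{B, D}: P→B 2·9=18, Q→B 8·13=104, R→D 9·18=162, S→D 6·4=24, T→D 6·15=90. Service cost 398.
{A, D}: service cost 495
{C, D}: service cost 499
Among all 6 size-2 choices, {B, D} is lowest.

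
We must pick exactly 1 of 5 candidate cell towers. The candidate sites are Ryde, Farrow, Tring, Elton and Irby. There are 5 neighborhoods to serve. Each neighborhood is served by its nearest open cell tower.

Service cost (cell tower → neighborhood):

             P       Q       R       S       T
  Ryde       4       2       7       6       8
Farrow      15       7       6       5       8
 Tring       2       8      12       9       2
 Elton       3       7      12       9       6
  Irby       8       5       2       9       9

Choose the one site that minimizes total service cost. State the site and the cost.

Choose Ryde only; total service cost 27.

With exactly 1 open, each neighborhood uses its cheapest among the chosen.
{Ryde}: P→Ryde 4, Q→Ryde 2, R→Ryde 7, S→Ryde 6, T→Ryde 8. Service cost 27.
{Tring}: service cost 33
{Irby}: service cost 33
Among all 5 size-1 choices, {Ryde} is lowest.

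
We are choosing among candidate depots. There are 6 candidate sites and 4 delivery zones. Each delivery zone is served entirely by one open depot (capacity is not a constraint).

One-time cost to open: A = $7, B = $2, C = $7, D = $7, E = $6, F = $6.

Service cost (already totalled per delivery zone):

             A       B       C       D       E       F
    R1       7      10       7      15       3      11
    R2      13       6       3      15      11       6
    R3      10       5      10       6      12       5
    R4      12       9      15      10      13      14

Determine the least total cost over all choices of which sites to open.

Minimum total cost: 31

For any fixed open set, each delivery zone goes to its cheapest open site; total = fixed + service.
{B, E}: R1→E 3, R2→B 6, R3→B 5, R4→B 9. Service 23; fixed 8; total 31.
{B}: service 30 + fixed 2 = 32
{B, C}: R1→C 7, R2→C 3, R3→B 5, R4→B 9. Service 24; fixed 9; total 33.
{A, B, C, D, E, F}: service 20 + fixed 35 = 55
No other subset beats 31.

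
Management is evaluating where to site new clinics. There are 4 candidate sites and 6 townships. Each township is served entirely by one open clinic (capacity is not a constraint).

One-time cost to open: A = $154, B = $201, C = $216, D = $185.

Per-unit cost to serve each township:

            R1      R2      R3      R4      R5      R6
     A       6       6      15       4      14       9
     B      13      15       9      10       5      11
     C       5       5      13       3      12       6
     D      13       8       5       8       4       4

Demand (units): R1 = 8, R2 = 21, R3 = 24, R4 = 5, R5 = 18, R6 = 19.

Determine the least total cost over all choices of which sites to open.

For any fixed open set, each township goes to its cheapest open site; total = fixed + service.
{D}: R1→D 13·8=104, R2→D 8·21=168, R3→D 5·24=120, R4→D 8·5=40, R5→D 4·18=72, R6→D 4·19=76. Service 580; fixed 185; total 765.
{A, D}: service 462 + fixed 339 = 801
{C, D}: service 428 + fixed 401 = 829
{A, B, C, D}: service 428 + fixed 756 = 1184
No other subset beats 765.

Minimum total cost: 765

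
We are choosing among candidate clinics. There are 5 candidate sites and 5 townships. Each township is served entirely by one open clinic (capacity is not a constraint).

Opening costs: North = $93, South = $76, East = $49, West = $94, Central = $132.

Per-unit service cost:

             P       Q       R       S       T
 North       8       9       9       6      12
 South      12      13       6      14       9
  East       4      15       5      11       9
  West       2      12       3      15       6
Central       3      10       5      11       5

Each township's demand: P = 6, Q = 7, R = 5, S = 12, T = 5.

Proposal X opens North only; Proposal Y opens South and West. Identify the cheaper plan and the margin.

Proposal X: {North}: P→North 8·6=48, Q→North 9·7=63, R→North 9·5=45, S→North 6·12=72, T→North 12·5=60. Service 288; fixed 93; total 381.
Proposal Y: {South, West}: P→West 2·6=12, Q→West 12·7=84, R→West 3·5=15, S→South 14·12=168, T→West 6·5=30. Service 309; fixed 170; total 479.
Difference: |381 − 479| = 98.

Proposal X is cheaper by 98.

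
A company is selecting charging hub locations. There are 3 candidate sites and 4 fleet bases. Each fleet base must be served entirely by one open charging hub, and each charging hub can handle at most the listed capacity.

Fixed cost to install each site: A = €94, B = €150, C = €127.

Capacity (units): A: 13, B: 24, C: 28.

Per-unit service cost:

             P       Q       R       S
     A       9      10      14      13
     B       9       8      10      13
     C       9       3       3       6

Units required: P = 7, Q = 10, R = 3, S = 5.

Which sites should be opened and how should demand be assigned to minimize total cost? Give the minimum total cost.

Minimum total cost: 259

Open {C}: P→C 9·7=63, Q→C 3·10=30, R→C 3·3=9, S→C 6·5=30.
Loads: C carries 25/28. Service 132; fixed 127; total 259.
Next best feasible plan costs 353.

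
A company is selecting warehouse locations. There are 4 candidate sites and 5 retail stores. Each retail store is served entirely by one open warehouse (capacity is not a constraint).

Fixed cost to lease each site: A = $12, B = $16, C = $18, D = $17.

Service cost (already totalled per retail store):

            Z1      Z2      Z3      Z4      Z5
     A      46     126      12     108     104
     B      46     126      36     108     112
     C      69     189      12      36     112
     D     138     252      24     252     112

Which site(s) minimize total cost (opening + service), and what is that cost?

For any fixed open set, each retail store goes to its cheapest open site; total = fixed + service.
{A, C}: Z1→A 46, Z2→A 126, Z3→A 12, Z4→C 36, Z5→A 104. Service 324; fixed 30; total 354.
{B, C}: service 332 + fixed 34 = 366
{A, B, C}: Z1→A 46, Z2→A 126, Z3→A 12, Z4→C 36, Z5→A 104. Service 324; fixed 46; total 370.
{A, B, C, D}: Z1→A 46, Z2→A 126, Z3→A 12, Z4→C 36, Z5→A 104. Service 324; fixed 63; total 387.
No other subset beats 354.

Open A and C; minimum total cost 354.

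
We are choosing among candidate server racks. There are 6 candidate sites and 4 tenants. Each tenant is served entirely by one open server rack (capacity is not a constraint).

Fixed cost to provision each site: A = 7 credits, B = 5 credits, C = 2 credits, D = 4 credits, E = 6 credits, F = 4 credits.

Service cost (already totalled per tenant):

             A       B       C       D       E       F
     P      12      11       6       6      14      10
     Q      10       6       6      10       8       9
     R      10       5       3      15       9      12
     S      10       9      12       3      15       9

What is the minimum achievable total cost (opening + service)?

For any fixed open set, each tenant goes to its cheapest open site; total = fixed + service.
{C, D}: P→C 6, Q→C 6, R→C 3, S→D 3. Service 18; fixed 6; total 24.
{C, D, F}: service 18 + fixed 10 = 28
{B, C, D}: service 18 + fixed 11 = 29
{A, B, C, D, E, F}: service 18 + fixed 28 = 46
No other subset beats 24.

Minimum total cost: 24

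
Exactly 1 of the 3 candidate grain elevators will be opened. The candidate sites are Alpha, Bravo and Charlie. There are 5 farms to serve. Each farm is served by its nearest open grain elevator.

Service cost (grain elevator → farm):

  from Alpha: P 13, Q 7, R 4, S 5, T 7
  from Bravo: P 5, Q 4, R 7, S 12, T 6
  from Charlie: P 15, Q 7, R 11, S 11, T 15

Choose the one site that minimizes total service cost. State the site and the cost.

Choose Bravo only; total service cost 34.

With exactly 1 open, each farm uses its cheapest among the chosen.
{Bravo}: P→Bravo 5, Q→Bravo 4, R→Bravo 7, S→Bravo 12, T→Bravo 6. Service cost 34.
{Alpha}: service cost 36
{Charlie}: service cost 59
Among all 3 size-1 choices, {Bravo} is lowest.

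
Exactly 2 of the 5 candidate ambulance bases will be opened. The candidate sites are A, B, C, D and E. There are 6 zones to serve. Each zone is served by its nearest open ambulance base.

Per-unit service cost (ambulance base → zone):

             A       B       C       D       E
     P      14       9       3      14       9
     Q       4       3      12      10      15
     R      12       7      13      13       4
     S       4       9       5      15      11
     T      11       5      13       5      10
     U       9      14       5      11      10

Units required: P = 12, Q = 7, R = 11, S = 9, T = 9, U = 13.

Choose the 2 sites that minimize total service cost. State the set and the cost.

Choose B and C; total service cost 289.

With exactly 2 open, each zone uses its cheapest among the chosen.
{B, C}: P→C 3·12=36, Q→B 3·7=21, R→B 7·11=77, S→C 5·9=45, T→B 5·9=45, U→C 5·13=65. Service cost 289.
{C, E}: service cost 364
{A, C}: service cost 396
Among all 10 size-2 choices, {B, C} is lowest.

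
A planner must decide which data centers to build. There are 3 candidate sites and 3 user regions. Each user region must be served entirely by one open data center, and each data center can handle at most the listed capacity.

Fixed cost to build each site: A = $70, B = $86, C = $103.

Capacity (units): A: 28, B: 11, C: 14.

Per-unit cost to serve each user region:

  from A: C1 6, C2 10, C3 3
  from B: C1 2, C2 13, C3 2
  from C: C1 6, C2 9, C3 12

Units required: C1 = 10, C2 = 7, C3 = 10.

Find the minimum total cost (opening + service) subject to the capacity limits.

Minimum total cost: 230

Open {A}: C1→A 6·10=60, C2→A 10·7=70, C3→A 3·10=30.
Loads: A carries 27/28. Service 160; fixed 70; total 230.
Next best feasible plan costs 276.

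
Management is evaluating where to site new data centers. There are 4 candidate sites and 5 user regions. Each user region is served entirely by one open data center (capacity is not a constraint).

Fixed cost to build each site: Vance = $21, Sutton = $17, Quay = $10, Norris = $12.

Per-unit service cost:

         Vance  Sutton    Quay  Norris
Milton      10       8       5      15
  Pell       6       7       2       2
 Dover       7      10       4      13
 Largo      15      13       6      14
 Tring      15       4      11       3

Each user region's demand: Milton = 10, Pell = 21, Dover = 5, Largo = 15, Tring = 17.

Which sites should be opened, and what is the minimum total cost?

For any fixed open set, each user region goes to its cheapest open site; total = fixed + service.
{Quay, Norris}: Milton→Quay 5·10=50, Pell→Quay 2·21=42, Dover→Quay 4·5=20, Largo→Quay 6·15=90, Tring→Norris 3·17=51. Service 253; fixed 22; total 275.
{Sutton, Quay, Norris}: service 253 + fixed 39 = 292
{Vance, Quay, Norris}: service 253 + fixed 43 = 296
{Vance, Sutton, Quay, Norris}: Milton→Quay 5·10=50, Pell→Quay 2·21=42, Dover→Quay 4·5=20, Largo→Quay 6·15=90, Tring→Norris 3·17=51. Service 253; fixed 60; total 313.
No other subset beats 275.

Open Quay and Norris; minimum total cost 275.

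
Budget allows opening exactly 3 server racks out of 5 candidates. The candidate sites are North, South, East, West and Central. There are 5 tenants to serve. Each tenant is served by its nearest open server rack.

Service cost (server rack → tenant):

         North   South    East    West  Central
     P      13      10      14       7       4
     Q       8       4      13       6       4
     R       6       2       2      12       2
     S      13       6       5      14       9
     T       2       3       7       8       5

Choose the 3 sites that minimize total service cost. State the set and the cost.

With exactly 3 open, each tenant uses its cheapest among the chosen.
{North, East, Central}: P→Central 4, Q→Central 4, R→East 2, S→East 5, T→North 2. Service cost 17.
{North, South, Central}: service cost 18
{South, East, Central}: service cost 18
Among all 10 size-3 choices, {North, East, Central} is lowest.

Choose North, East and Central; total service cost 17.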